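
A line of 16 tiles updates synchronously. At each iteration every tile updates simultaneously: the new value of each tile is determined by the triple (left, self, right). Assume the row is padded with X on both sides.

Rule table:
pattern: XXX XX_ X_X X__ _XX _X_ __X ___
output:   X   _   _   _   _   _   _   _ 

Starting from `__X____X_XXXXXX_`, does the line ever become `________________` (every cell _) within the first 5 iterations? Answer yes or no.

yes

__________XXXX__
___________XX___
________________
all cells are _ at iteration 3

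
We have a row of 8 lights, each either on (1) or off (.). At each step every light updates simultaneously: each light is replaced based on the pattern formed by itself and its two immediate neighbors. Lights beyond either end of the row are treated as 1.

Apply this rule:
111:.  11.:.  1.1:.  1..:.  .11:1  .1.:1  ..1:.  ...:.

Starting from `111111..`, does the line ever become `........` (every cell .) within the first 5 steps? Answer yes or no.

yes

step 1: ........
all cells are . at step 1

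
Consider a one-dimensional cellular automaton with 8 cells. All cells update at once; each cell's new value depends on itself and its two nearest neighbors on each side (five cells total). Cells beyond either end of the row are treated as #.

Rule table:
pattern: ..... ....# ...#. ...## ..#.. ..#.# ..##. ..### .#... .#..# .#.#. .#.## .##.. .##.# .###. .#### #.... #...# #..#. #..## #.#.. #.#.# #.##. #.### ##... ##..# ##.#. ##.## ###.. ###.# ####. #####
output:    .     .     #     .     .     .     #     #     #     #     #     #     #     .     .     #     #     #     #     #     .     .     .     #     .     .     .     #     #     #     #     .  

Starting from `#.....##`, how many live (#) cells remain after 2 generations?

#.#...##
#..##.##
count of #: 5

5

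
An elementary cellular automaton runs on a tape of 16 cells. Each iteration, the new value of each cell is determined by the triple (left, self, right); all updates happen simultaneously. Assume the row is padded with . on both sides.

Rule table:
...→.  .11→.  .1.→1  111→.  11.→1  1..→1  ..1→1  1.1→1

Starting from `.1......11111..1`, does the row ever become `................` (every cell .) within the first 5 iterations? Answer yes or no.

no

111....1....1111
..11..111..1...1
.1.111..11111.11
111..111....11.1
..111..11..1.111
iteration 5 is ..111..11..1.111, still not uniform .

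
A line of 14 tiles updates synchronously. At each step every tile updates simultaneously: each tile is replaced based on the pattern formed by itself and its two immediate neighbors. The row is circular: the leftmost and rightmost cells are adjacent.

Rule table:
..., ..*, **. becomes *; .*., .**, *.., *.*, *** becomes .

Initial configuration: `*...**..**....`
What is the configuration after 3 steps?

.....********.

step 1: ..**.*.*.*.***
step 2: .*.*.........*
step 3: .....********.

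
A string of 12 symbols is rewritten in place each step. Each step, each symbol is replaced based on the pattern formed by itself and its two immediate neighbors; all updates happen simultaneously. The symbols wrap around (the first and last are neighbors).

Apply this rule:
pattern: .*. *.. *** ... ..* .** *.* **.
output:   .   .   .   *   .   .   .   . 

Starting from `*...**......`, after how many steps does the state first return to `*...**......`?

step 1: ..*....****.
step 2: *...**......

2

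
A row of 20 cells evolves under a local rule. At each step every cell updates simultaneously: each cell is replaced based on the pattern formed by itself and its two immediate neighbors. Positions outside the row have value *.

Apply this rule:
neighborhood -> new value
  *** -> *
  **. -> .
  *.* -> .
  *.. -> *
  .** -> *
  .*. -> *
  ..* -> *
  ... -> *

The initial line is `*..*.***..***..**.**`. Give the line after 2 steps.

.***.**.****.***..**
.**..*..***..**.****

.**..*..***..**.****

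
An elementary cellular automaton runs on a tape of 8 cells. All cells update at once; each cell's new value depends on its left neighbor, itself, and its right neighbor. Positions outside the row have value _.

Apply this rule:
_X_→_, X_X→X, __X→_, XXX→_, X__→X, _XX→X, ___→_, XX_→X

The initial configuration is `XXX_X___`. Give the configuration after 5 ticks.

X_XX_X__
_XXXX_X_
_X__XX_X
__X_XXX_
___XX_XX

___XX_XX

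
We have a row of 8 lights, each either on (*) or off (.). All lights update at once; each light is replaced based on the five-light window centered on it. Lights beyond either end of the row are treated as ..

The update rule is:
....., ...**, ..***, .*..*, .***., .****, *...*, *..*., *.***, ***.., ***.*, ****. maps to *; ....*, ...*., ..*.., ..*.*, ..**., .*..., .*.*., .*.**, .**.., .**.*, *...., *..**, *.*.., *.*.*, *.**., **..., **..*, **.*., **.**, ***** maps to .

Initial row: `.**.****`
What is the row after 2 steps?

step 1: *...****
step 2: ..******

..******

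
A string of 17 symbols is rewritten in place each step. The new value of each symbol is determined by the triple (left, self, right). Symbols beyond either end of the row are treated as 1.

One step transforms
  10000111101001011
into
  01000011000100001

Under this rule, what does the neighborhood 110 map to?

0

At position 0 the neighborhood is 110; the next row has 0 there.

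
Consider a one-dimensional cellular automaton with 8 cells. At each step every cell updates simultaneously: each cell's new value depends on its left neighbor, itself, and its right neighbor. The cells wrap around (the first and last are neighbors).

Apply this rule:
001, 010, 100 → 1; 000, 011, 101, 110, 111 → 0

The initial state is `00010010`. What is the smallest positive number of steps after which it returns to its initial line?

00111111
11000000
00100001
11110011
00001100
00010010

6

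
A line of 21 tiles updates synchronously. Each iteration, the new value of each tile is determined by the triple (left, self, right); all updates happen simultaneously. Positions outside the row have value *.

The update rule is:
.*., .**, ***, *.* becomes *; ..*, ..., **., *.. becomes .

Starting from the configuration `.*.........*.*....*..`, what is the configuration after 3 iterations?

...........*......*..

**.........***....*..
*..........**.....*..
...........*......*..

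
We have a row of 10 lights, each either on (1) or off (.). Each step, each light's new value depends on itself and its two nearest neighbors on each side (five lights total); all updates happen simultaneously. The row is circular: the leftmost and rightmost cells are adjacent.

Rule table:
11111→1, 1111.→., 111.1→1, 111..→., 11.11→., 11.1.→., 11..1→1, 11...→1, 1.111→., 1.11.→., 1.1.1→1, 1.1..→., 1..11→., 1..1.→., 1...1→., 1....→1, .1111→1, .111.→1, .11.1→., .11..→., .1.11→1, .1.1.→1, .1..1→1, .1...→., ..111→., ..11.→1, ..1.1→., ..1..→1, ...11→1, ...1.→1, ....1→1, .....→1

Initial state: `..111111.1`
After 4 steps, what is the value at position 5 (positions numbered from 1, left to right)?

step 1: 1..111.1..
step 2: 11..11..1.
step 3: ..1.1.1..1
step 4: 1..111.1.1
position 5 holds 1

1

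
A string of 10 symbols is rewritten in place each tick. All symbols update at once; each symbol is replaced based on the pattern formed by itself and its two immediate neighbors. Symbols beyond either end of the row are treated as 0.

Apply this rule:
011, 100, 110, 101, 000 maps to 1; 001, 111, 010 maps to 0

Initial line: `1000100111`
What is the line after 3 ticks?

0101100101

0110010101
0111001010
0101100101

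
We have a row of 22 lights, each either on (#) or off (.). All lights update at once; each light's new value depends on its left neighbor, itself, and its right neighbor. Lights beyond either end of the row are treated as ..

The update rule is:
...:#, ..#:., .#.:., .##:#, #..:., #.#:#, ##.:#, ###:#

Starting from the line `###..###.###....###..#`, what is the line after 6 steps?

###..#################

###..#######.##.###...
###..##############.##
###..#################
###..#################  (fixed point — unchanged through step 6)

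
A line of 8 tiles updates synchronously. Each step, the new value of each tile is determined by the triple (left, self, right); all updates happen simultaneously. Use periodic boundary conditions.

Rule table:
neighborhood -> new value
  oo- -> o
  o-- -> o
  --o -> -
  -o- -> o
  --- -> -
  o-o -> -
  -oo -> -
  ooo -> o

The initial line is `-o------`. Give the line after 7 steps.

step 1: -oo-----
step 2: --oo----
step 3: ---oo---
step 4: ----oo--
step 5: -----oo-
step 6: ------oo
step 7: o------o

o------o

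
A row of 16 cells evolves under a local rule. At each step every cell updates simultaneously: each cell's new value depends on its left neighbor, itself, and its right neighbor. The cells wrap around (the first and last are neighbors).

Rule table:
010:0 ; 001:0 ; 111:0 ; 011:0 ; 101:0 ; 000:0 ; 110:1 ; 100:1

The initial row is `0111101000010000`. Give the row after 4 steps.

0000100100001000
0000010010000100
0000001001000010
0000000100100001

0000000100100001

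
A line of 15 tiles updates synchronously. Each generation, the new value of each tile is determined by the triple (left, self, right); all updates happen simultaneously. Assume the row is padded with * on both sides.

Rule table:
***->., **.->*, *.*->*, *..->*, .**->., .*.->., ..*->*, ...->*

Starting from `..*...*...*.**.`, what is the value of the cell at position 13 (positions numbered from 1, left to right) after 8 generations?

generation 1: **.***.***.*.**
generation 2: .**..**..**.*..
generation 3: *.***.***.**.**
generation 4: **..**..**.**..
generation 5: .***.***.**.***
generation 6: *..**..**.**...
generation 7: ***.***.**.****
generation 8: ..**..**.**....
position 13 holds .

.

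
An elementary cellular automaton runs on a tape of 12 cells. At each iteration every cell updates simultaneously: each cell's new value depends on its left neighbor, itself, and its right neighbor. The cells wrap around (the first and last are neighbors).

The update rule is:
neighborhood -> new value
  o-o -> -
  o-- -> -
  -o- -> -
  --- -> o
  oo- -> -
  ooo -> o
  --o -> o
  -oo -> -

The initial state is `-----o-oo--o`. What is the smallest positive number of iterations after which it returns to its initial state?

3

iteration 1: -oooo-----o-
iteration 2: o-oo--oooo--
iteration 3: -----o-oo--o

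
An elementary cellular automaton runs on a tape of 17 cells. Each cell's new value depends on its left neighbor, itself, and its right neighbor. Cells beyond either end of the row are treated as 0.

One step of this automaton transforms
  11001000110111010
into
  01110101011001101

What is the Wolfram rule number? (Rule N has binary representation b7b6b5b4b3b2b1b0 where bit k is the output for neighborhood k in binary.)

position 12: 111 → 0  (bit 7 = 0)
position 1: 110 → 1  (bit 6 = 1)
position 10: 101 → 1  (bit 5 = 1)
position 2: 100 → 1  (bit 4 = 1)
position 0: 011 → 0  (bit 3 = 0)
position 4: 010 → 0  (bit 2 = 0)
position 3: 001 → 1  (bit 1 = 1)
position 6: 000 → 0  (bit 0 = 0)
bits b7..b0 = 01110010 = 114

114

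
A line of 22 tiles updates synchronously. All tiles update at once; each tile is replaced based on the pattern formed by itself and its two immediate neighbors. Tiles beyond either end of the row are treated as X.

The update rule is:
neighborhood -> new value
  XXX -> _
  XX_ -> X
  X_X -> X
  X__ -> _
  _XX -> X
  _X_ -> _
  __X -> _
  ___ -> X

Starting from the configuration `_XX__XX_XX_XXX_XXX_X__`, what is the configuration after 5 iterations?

XX___XX_XXXXXXX___X___

XXX__XXXXXXX_XXX_XX___
__X__X_____XXX_XXXX_X_
_______XXX_X_XXX__XX_X
_XXXXX_X_XX_XX_X__XXXX
XX___XX_XXXXXXX___X___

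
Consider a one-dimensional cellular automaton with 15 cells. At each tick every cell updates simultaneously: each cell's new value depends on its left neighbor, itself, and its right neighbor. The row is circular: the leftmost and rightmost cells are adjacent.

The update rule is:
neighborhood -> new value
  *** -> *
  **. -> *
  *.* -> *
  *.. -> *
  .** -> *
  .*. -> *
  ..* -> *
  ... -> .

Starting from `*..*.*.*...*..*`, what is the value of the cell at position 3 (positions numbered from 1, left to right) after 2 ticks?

*********.*****
***************
position 3 holds *

*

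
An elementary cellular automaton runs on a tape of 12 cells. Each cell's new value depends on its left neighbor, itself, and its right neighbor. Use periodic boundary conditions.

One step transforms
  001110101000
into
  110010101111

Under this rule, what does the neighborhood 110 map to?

At position 4 the neighborhood is 110; the next row has 1 there.

1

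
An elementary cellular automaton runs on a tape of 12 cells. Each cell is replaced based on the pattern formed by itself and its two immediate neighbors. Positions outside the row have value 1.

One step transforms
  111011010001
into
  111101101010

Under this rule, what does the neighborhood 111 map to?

1

At position 0 the neighborhood is 111; the next row has 1 there.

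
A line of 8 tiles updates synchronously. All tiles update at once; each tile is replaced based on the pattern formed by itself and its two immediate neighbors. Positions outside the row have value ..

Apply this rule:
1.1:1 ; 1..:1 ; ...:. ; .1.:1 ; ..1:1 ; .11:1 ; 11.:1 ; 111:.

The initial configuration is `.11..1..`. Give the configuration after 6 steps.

1111111.
1.....11
11...111
111.11.1
1.111111
111....1

111....1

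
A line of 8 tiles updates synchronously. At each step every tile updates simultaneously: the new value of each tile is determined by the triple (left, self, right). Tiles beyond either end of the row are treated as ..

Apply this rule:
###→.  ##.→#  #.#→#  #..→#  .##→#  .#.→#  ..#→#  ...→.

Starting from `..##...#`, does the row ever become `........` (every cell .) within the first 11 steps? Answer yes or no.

step 1: .####.##
step 2: ##..####
step 3: #####..#
step 4: #...####
step 5: ##.##..#
step 6: ########
step 7: #......#
step 8: ##....##
step 9: ###..###
step 10: #.####.#
step 11: ###..###
step 11 is ###..###, still not uniform .

no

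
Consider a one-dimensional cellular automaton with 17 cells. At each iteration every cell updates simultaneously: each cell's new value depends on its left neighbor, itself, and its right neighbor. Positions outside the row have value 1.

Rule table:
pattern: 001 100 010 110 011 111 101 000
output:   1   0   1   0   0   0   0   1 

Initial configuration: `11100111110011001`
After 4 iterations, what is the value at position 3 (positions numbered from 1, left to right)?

1

iteration 1: 00001000000100010
iteration 2: 01111011111101110
iteration 3: 00000000000000000
iteration 4: 01111111111111111
position 3 holds 1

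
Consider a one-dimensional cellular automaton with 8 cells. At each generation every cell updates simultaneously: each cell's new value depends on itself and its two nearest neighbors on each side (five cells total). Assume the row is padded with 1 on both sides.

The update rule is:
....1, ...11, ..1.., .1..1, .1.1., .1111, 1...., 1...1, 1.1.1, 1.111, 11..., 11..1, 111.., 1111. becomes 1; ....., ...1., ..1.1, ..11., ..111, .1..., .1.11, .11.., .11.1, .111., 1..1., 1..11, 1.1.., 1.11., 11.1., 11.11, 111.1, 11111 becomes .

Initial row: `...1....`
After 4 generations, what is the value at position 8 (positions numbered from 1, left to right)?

1

generation 1: 11.1.111
generation 2: 1..1.11.
generation 3: 11......
generation 4: 1111..11
position 8 holds 1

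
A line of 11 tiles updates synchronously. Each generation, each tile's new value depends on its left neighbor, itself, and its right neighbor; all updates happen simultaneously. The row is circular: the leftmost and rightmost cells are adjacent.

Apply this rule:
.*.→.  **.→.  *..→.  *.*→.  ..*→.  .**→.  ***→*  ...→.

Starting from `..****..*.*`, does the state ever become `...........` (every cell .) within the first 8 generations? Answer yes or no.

yes

generation 1: ...**......
generation 2: ...........
all cells are . at generation 2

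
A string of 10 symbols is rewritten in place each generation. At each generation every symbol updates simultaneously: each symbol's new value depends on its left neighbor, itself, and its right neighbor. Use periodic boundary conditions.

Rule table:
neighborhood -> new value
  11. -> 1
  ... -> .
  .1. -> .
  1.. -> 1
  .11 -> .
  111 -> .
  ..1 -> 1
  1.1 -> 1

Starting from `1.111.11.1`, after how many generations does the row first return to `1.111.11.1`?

20

11..11.11.
.111.11.11
1..11.11.1
111.11.11.
..11.11.11
11.11.11.1
.11.11.11.
1.11.11.11
11.11.11..
.11.11.111
1.11.11..1
11.11.111.
.11.11..11
1.11.111.1
11.11..11.
.11.111.11
1.11..11.1
11.111.11.
.11..11.11
1.111.11.1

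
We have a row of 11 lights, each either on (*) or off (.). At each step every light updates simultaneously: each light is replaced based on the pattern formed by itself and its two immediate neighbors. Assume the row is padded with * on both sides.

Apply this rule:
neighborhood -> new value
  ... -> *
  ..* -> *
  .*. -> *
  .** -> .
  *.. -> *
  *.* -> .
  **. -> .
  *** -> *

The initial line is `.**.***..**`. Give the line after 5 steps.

***.***.***

.....*.**.*
******.....
*****.*****
****...****
***.***.***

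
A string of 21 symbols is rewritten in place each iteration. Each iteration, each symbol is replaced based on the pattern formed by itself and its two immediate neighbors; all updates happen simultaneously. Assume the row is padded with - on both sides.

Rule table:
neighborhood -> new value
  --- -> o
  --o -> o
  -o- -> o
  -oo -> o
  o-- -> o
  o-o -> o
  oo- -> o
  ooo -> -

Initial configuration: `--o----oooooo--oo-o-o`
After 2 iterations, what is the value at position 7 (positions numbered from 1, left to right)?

-

iteration 1: oooooooo----ooooooooo
iteration 2: o------oooooo-------o
position 7 holds -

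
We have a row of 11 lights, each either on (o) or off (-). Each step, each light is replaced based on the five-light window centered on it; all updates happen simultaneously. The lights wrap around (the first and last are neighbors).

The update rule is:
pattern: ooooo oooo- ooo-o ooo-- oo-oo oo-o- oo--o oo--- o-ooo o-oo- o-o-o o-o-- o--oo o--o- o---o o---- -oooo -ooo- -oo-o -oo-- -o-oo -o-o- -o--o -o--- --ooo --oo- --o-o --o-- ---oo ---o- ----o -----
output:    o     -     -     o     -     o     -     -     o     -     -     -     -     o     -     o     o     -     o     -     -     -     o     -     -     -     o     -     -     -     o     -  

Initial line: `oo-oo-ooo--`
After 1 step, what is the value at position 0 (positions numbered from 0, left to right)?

-

-o--o-o-o--
position 0 holds -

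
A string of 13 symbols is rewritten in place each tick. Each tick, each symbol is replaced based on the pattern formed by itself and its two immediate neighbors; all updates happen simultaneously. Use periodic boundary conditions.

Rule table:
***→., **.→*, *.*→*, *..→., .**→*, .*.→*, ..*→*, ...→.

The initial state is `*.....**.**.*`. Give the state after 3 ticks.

*....********
*...**.......
*..***......*

*..***......*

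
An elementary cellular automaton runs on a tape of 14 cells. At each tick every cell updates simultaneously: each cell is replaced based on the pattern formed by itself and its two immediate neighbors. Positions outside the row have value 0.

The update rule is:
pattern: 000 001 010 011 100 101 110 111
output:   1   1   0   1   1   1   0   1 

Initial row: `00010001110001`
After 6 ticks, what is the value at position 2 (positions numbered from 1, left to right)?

1

tick 1: 11101111101110
tick 2: 11011111011101
tick 3: 10111110111010
tick 4: 01111101110101
tick 5: 11111011101010
tick 6: 11110111010101
position 2 holds 1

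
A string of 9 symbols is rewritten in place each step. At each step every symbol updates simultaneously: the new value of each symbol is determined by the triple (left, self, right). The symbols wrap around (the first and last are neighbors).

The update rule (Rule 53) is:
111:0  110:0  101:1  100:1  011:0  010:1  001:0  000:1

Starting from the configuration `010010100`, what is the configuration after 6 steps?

step 1: 011011111
step 2: 100100000
step 3: 110111110
step 4: 001000001
step 5: 101111101
step 6: 010000010

010000010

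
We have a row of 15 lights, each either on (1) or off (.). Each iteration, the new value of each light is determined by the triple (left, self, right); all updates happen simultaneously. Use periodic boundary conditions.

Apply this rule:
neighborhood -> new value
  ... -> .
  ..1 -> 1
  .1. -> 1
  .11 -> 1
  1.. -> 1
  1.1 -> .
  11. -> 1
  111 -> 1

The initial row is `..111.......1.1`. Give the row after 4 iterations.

11111111.1111.1

111111.....11.1
1111111...111.1
11111111.1111.1
11111111.1111.1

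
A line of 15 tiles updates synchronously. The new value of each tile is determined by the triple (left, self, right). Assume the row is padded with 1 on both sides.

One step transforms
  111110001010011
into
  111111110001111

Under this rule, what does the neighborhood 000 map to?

At position 6 the neighborhood is 000; the next row has 1 there.

1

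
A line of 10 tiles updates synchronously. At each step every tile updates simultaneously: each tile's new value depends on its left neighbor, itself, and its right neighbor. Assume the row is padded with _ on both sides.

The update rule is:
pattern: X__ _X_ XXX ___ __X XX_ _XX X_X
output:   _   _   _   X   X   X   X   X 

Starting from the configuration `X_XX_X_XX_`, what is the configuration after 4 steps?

_XXXX_XXX_
XX__XXX_X_
XX_XX_XX__
XXXXXXXX_X

XXXXXXXX_X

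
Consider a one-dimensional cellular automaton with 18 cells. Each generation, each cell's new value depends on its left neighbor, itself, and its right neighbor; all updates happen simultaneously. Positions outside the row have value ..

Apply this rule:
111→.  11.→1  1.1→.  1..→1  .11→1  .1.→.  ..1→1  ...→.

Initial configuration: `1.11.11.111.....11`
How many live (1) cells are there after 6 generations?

10

generation 1: ..11.11.1.11...111
generation 2: .111.11...111.11.1
generation 3: 11.1.111.11.1.11..
generation 4: 11...1.1.11...111.
generation 5: 111.1....111.11.11
generation 6: 1.1..1..11.1.11.11
count of 1: 10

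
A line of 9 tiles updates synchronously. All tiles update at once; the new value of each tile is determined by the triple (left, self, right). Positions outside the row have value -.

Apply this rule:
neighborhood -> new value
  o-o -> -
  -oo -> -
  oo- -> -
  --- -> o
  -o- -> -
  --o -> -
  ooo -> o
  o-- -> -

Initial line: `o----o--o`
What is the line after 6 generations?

generation 1: --oo-----
generation 2: o----oooo
generation 3: --oo--oo-
generation 4: o--------
generation 5: --ooooooo
generation 6: o--ooooo-

o--ooooo-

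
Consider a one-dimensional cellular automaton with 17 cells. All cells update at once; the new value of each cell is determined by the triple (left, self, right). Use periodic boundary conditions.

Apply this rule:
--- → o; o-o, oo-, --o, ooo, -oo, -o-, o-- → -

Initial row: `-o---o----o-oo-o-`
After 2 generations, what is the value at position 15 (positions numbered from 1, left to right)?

---o---oo--------
oo---o----ooooooo
position 15 holds o

o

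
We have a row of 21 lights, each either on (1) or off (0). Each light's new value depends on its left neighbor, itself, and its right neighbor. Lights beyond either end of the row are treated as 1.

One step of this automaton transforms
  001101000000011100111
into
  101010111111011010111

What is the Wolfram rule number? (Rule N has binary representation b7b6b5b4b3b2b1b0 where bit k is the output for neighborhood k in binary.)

position 14: 111 → 1  (bit 7 = 1)
position 3: 110 → 0  (bit 6 = 0)
position 4: 101 → 1  (bit 5 = 1)
position 0: 100 → 1  (bit 4 = 1)
position 2: 011 → 1  (bit 3 = 1)
position 5: 010 → 0  (bit 2 = 0)
position 1: 001 → 0  (bit 1 = 0)
position 7: 000 → 1  (bit 0 = 1)
bits b7..b0 = 10111001 = 185

185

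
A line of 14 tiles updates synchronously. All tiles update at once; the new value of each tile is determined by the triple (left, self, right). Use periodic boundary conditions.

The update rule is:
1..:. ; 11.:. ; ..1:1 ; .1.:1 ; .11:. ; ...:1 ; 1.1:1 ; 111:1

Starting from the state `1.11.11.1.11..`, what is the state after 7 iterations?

.1111.1..11.1.

iteration 1: 11..1..111...1
iteration 2: 1..11.1.1..11.
iteration 3: 1.1..1111.1..1
iteration 4: .11.1.11.11.1.
iteration 5: 1..111..1..11.
iteration 6: 1.1.1..11.1..1
iteration 7: .1111.1..11.1.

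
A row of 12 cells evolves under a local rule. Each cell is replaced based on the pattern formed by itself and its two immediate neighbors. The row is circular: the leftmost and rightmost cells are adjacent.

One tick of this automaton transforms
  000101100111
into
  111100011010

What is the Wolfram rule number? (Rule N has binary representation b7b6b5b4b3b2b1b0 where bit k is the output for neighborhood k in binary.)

151

position 10: 111 → 1  (bit 7 = 1)
position 6: 110 → 0  (bit 6 = 0)
position 4: 101 → 0  (bit 5 = 0)
position 0: 100 → 1  (bit 4 = 1)
position 5: 011 → 0  (bit 3 = 0)
position 3: 010 → 1  (bit 2 = 1)
position 2: 001 → 1  (bit 1 = 1)
position 1: 000 → 1  (bit 0 = 1)
bits b7..b0 = 10010111 = 151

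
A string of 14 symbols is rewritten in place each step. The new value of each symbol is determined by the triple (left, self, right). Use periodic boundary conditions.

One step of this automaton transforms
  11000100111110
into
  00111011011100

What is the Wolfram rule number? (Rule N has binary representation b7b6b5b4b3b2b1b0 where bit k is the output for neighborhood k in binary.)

position 9: 111 → 1  (bit 7 = 1)
position 1: 110 → 0  (bit 6 = 0)
position 13: 101 → 0  (bit 5 = 0)
position 2: 100 → 1  (bit 4 = 1)
position 0: 011 → 0  (bit 3 = 0)
position 5: 010 → 0  (bit 2 = 0)
position 4: 001 → 1  (bit 1 = 1)
position 3: 000 → 1  (bit 0 = 1)
bits b7..b0 = 10010011 = 147

147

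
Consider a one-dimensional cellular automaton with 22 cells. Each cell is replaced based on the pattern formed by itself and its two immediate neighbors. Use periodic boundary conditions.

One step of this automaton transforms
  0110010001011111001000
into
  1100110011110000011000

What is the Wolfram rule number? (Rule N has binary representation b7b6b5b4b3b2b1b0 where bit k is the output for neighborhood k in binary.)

position 12: 111 → 0  (bit 7 = 0)
position 2: 110 → 0  (bit 6 = 0)
position 10: 101 → 1  (bit 5 = 1)
position 3: 100 → 0  (bit 4 = 0)
position 1: 011 → 1  (bit 3 = 1)
position 5: 010 → 1  (bit 2 = 1)
position 0: 001 → 1  (bit 1 = 1)
position 7: 000 → 0  (bit 0 = 0)
bits b7..b0 = 00101110 = 46

46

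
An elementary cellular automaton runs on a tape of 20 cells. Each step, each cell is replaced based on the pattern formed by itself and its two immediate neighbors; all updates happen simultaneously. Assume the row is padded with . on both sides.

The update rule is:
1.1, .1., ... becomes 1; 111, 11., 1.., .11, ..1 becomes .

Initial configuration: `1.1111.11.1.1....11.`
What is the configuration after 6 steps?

step 1: 11....1..1111.11....
step 2: ...11.1......1...111
step 3: 11...11.1111.1.1....
step 4: ...1...1....1111.111
step 5: 11.1.1.1.11.....1...
step 6: ..1111111...111.1.11

..1111111...111.1.11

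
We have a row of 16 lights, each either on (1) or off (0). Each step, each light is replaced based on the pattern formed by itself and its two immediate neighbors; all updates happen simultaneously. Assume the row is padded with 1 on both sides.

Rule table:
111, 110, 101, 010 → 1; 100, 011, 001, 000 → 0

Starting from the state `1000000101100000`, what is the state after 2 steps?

1000000011100000

step 1: 1000000110100000
step 2: 1000000011100000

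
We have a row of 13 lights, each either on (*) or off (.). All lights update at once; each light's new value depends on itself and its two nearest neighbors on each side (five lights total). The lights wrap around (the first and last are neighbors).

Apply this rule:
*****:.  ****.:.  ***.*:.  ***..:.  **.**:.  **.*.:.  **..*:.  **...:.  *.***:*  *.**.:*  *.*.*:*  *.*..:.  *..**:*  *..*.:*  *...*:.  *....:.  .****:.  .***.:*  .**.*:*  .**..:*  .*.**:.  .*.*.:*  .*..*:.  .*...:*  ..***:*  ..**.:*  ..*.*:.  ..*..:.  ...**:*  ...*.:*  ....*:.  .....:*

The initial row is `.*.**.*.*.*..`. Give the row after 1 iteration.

*..**.****.*.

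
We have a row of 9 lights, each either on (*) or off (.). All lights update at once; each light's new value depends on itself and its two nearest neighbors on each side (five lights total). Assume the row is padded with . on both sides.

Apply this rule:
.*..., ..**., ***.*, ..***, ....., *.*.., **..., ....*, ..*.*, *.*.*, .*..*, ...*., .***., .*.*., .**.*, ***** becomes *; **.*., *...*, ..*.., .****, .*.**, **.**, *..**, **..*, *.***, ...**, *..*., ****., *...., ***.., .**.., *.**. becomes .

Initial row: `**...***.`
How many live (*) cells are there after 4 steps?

*.*..**.*
****.**.*
*..*..*.*
.*..*.***
count of *: 5

5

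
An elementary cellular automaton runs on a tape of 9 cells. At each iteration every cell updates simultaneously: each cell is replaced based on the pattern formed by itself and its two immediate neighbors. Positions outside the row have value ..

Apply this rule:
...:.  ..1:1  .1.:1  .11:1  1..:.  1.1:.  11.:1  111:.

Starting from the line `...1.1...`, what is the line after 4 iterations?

..11.1...
.111.1...
11.1.1...
11.1.1...

11.1.1...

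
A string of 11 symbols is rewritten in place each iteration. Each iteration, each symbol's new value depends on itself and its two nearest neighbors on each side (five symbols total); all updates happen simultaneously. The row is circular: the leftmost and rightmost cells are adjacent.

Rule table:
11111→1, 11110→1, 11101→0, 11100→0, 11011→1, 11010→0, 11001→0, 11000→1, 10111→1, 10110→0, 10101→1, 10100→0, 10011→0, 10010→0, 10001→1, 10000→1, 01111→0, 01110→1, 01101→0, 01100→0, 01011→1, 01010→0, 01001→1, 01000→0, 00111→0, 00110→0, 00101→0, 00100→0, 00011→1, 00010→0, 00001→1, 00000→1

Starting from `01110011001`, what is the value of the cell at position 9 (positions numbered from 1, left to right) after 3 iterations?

1

11100000000
01011111111
01110111110
position 9 holds 1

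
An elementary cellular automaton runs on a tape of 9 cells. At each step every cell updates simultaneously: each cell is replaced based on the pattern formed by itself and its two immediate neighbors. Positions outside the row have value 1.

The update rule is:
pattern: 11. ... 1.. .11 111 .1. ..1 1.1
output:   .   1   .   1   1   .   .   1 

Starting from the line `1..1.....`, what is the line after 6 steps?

.11.11111

step 1: .....111.
step 2: .111.11.1
step 3: 111.11.11
step 4: 11.11.111
step 5: 1.11.1111
step 6: .11.11111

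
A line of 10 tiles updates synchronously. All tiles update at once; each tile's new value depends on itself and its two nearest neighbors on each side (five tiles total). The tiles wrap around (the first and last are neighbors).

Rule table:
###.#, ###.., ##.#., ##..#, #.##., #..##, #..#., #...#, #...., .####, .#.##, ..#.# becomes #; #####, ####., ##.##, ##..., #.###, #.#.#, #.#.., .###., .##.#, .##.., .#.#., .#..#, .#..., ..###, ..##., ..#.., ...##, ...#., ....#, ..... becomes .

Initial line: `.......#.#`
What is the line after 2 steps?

step 1: .#.....#..
step 2: ...#.....#

...#.....#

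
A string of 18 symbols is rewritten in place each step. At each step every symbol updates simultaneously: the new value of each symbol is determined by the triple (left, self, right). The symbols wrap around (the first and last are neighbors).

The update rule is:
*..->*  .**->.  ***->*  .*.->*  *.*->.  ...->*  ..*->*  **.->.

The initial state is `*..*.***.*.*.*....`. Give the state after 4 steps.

step 1: ****..*..*.*.*****
step 2: ***.******.*..****
step 3: **...****..***.***
step 4: *.***.**.**.*...**

*.***.**.**.*...**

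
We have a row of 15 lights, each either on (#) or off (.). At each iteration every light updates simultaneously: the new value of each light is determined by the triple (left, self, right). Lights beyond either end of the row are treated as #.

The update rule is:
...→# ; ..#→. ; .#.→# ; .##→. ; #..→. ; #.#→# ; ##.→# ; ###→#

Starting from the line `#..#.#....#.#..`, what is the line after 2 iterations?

#..###.##.###..
#...###.##.##..

#...###.##.##..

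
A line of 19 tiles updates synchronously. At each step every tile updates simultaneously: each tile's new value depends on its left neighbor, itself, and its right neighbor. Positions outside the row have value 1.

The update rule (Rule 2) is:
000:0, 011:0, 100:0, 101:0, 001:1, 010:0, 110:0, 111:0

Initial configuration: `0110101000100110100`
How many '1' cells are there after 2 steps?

0000000001001000001
0000000010010000010
count of 1: 3

3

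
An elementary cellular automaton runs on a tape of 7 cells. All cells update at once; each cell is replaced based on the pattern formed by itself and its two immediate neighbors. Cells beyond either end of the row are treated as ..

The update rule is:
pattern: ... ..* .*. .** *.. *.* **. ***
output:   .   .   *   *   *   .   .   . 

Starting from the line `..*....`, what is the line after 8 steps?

step 1: ..**...
step 2: ..*.*..
step 3: ..*.**.
step 4: ..*.*.*
step 5: ..*.*.*  (fixed point — unchanged through step 8)

..*.*.*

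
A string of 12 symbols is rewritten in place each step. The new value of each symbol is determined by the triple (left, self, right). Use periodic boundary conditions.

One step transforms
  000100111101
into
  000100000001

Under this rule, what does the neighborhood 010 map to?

1

At position 3 the neighborhood is 010; the next row has 1 there.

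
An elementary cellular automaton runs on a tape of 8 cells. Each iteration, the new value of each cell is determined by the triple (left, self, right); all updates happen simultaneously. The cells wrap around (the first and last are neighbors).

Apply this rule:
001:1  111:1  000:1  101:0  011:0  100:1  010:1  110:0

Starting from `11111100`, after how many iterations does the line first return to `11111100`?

01111011
00110000
11001111
10110111
00000011
11111100

6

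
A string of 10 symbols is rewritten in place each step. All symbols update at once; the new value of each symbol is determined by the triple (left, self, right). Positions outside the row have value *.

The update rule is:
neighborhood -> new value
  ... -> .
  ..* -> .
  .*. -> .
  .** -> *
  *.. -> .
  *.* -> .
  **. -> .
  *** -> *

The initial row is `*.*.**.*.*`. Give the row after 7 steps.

.........*

step 1: ....*....*
step 2: .........*
step 3: .........*  (fixed point — unchanged through step 7)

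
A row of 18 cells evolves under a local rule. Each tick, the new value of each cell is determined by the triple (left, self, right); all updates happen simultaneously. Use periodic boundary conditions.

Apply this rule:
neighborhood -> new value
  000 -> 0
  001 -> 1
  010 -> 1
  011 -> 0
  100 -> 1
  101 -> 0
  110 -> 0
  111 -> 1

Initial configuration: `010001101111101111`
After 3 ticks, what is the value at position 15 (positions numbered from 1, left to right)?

1

tick 1: 011010000111000110
tick 2: 100011001010101001
tick 3: 010100111010101110
position 15 holds 1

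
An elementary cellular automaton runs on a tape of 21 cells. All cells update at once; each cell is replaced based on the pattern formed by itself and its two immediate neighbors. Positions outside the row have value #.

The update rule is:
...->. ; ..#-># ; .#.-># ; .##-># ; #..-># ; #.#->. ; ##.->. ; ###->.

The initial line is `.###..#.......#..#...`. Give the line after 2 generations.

.####...#...##......#

.#..####.....######.#
.####...#...##......#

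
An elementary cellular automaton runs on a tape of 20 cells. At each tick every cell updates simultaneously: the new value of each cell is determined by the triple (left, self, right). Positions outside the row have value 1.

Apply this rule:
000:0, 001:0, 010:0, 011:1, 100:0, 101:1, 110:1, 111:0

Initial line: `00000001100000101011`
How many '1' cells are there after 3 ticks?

3

00000001100000010110
00000001100000001111
00000001100000001000
count of 1: 3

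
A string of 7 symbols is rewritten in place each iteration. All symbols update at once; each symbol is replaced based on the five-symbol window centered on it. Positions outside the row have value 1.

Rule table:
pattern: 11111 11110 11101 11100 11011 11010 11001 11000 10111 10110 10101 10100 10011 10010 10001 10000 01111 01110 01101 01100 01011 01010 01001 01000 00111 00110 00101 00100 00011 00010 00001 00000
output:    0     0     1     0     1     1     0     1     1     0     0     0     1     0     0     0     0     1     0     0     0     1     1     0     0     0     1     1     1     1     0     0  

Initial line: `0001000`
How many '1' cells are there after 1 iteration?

1011001
count of 1: 4

4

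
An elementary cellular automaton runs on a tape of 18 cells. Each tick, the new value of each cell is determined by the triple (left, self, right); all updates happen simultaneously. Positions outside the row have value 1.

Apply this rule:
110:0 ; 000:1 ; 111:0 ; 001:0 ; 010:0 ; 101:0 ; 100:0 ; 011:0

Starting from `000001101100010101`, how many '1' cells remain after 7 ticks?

011100000001000000
000001111100011110
011100000001000000  (repeats tick 1; period 2)
tick 7: 011100000001000000
count of 1: 4

4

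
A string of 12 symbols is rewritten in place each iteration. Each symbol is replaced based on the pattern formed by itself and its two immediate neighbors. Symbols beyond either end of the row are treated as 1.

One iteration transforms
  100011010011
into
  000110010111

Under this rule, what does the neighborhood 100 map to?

0

At position 1 the neighborhood is 100; the next row has 0 there.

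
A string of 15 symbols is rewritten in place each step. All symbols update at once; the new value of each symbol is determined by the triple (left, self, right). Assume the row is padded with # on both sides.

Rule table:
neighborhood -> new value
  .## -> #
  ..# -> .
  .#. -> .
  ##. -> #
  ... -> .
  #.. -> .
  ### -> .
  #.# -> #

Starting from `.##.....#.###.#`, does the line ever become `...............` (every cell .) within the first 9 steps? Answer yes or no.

yes

step 1: ###......##.###
step 2: ..#......####..
step 3: .........#..#..
step 4: ...............
all cells are . at step 4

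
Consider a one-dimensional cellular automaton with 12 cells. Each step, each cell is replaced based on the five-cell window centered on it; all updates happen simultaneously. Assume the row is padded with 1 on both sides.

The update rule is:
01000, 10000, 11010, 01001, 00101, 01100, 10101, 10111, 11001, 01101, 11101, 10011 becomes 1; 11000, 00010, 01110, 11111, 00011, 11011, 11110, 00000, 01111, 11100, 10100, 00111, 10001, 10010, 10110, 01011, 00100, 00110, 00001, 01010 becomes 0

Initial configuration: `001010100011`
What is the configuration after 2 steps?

111001001100

101010010000
111001001100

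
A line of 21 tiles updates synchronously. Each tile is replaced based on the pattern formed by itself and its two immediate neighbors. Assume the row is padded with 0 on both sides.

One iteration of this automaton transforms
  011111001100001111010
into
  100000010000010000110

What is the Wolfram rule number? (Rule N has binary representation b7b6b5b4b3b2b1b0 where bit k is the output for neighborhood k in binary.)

38

position 2: 111 → 0  (bit 7 = 0)
position 5: 110 → 0  (bit 6 = 0)
position 18: 101 → 1  (bit 5 = 1)
position 6: 100 → 0  (bit 4 = 0)
position 1: 011 → 0  (bit 3 = 0)
position 19: 010 → 1  (bit 2 = 1)
position 0: 001 → 1  (bit 1 = 1)
position 11: 000 → 0  (bit 0 = 0)
bits b7..b0 = 00100110 = 38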